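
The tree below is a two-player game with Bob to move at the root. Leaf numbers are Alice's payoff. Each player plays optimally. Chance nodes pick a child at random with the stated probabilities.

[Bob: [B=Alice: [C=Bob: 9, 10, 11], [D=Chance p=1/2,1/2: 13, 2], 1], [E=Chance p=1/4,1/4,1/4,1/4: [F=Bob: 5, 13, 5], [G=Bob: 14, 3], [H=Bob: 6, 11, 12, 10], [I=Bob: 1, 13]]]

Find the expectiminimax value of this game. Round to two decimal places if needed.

3.75

C (Bob): min(9, 10, 11) = 9
D (Chance): 1/2·13 + 1/2·2 = 7.5
B (Alice): max(9, 7.5, 1) = 9
F (Bob): min(5, 13, 5) = 5
G (Bob): min(14, 3) = 3
H (Bob): min(6, 11, 12, 10) = 6
I (Bob): min(1, 13) = 1
E (Chance): 1/4·5 + 1/4·3 + 1/4·6 + 1/4·1 = 3.75
Root (Bob): min(9, 3.75) = 3.75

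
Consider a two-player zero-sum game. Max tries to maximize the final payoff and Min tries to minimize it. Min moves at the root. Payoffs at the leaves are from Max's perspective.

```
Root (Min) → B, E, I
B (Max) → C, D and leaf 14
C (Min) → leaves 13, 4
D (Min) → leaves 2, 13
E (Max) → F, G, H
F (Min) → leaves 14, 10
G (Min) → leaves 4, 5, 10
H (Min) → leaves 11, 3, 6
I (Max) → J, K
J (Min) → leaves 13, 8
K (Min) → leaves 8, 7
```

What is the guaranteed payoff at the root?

C (Min): min(13, 4) = 4
D (Min): min(2, 13) = 2
B (Max): max(4, 2, 14) = 14
F (Min): min(14, 10) = 10
G (Min): min(4, 5, 10) = 4
H (Min): min(11, 3, 6) = 3
E (Max): max(10, 4, 3) = 10
J (Min): min(13, 8) = 8
K (Min): min(8, 7) = 7
I (Max): max(8, 7) = 8
Root (Min): min(14, 10, 8) = 8

8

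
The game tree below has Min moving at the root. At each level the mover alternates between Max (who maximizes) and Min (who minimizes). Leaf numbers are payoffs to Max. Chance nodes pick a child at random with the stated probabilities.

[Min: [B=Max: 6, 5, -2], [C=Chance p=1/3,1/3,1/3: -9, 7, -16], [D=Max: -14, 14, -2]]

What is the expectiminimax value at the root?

-6

B (Max): max(6, 5, -2) = 6
C (Chance): 1/3·-9 + 1/3·7 + 1/3·-16 = -6
D (Max): max(-14, 14, -2) = 14
Root (Min): min(6, -6, 14) = -6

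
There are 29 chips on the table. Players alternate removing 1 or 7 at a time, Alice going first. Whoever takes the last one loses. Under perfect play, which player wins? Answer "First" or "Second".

Compute winning (W) and losing (L) positions by backward induction:
i:   0  1  2  3  4  5  6  7  8  9 10 11 12 13 14 15 16 17 18 19 20 21 22 23 24 25 26 27 28 29
     W  L  W  L  W  L  W  L  W  L  W  L  W  L  W  L  W  L  W  L  W  L  W  L  W  L  W  L  W  L
Position 29 is L, so the second player wins.

Second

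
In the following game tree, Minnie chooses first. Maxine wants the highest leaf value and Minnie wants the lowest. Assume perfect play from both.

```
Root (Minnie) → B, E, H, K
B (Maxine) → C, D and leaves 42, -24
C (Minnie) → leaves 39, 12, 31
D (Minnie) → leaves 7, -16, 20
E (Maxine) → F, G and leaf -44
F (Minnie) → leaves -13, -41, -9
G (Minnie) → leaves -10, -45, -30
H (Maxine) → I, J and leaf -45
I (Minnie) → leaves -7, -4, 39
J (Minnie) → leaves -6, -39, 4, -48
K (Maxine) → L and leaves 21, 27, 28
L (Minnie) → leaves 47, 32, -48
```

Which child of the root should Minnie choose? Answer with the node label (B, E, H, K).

C (Minnie): min(39, 12, 31) = 12
D (Minnie): min(7, -16, 20) = -16
B (Maxine): max(12, -16, 42, -24) = 42
F (Minnie): min(-13, -41, -9) = -41
G (Minnie): min(-10, -45, -30) = -45
E (Maxine): max(-41, -45, -44) = -41
I (Minnie): min(-7, -4, 39) = -7
J (Minnie): min(-6, -39, 4, -48) = -48
H (Maxine): max(-7, -48, -45) = -7
L (Minnie): min(47, 32, -48) = -48
K (Maxine): max(-48, 21, 27, 28) = 28
Root (Minnie): min(42, -41, -7, 28) = -41
Minnie picks the child with the lowest value: E (value -41).

E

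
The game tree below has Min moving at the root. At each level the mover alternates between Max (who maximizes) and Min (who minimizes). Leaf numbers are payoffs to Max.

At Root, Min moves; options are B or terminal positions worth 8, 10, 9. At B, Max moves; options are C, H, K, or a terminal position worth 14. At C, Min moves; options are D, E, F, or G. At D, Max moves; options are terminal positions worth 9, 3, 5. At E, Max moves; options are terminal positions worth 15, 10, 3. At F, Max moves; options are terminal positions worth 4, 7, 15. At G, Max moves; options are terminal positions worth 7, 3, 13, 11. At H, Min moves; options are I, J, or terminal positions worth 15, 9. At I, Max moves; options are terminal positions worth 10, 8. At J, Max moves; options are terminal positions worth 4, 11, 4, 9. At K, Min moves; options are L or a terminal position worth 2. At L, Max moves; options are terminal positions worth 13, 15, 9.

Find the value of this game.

8

D (Max): max(9, 3, 5) = 9
E (Max): max(15, 10, 3) = 15
F (Max): max(4, 7, 15) = 15
G (Max): max(7, 3, 13, 11) = 13
C (Min): min(9, 15, 15, 13) = 9
I (Max): max(10, 8) = 10
J (Max): max(4, 11, 4, 9) = 11
H (Min): min(10, 11, 15, 9) = 9
L (Max): max(13, 15, 9) = 15
K (Min): min(15, 2) = 2
B (Max): max(9, 9, 2, 14) = 14
Root (Min): min(14, 8, 10, 9) = 8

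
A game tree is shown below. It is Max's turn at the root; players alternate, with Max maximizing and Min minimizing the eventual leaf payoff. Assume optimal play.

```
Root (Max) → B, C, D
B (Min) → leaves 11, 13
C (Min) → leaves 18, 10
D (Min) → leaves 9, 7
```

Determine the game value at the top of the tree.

11

B (Min): min(11, 13) = 11
C (Min): min(18, 10) = 10
D (Min): min(9, 7) = 7
Root (Max): max(11, 10, 7) = 11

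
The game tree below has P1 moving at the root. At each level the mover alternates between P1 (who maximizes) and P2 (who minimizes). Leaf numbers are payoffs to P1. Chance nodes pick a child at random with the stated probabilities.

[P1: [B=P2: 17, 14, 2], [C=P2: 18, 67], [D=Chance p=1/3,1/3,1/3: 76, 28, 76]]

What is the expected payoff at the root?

60

B (P2): min(17, 14, 2) = 2
C (P2): min(18, 67) = 18
D (Chance): 1/3·76 + 1/3·28 + 1/3·76 = 60
Root (P1): max(2, 18, 60) = 60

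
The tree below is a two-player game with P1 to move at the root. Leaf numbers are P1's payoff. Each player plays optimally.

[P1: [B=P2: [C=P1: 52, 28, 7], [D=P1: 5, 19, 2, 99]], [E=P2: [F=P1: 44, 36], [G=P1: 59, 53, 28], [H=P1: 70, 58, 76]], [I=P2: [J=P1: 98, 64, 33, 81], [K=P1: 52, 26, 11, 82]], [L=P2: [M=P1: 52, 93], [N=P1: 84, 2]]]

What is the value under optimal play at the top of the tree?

84

C (P1): max(52, 28, 7) = 52
D (P1): max(5, 19, 2, 99) = 99
B (P2): min(52, 99) = 52
F (P1): max(44, 36) = 44
G (P1): max(59, 53, 28) = 59
H (P1): max(70, 58, 76) = 76
E (P2): min(44, 59, 76) = 44
J (P1): max(98, 64, 33, 81) = 98
K (P1): max(52, 26, 11, 82) = 82
I (P2): min(98, 82) = 82
M (P1): max(52, 93) = 93
N (P1): max(84, 2) = 84
L (P2): min(93, 84) = 84
Root (P1): max(52, 44, 82, 84) = 84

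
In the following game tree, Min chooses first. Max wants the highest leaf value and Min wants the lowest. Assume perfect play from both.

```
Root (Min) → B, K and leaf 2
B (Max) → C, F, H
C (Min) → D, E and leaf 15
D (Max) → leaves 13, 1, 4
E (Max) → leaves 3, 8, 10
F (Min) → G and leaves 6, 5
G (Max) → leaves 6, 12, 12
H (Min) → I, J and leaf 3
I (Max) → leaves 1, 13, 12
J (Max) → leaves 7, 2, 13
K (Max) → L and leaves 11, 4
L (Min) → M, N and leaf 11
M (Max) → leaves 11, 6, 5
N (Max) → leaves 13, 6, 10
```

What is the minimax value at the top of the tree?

D (Max): max(13, 1, 4) = 13
E (Max): max(3, 8, 10) = 10
C (Min): min(13, 10, 15) = 10
G (Max): max(6, 12, 12) = 12
F (Min): min(12, 6, 5) = 5
I (Max): max(1, 13, 12) = 13
J (Max): max(7, 2, 13) = 13
H (Min): min(13, 13, 3) = 3
B (Max): max(10, 5, 3) = 10
M (Max): max(11, 6, 5) = 11
N (Max): max(13, 6, 10) = 13
L (Min): min(11, 13, 11) = 11
K (Max): max(11, 11, 4) = 11
Root (Min): min(10, 11, 2) = 2

2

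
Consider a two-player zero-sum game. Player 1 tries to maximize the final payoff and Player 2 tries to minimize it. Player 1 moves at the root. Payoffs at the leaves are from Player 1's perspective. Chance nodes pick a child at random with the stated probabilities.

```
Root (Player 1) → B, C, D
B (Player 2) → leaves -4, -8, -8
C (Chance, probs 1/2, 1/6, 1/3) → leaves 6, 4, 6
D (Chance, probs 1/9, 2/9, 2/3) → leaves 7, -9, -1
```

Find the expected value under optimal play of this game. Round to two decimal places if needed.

B (Player 2): min(-4, -8, -8) = -8
C (Chance): 1/2·6 + 1/6·4 + 1/3·6 = 5.67
D (Chance): 1/9·7 + 2/9·-9 + 2/3·-1 = -1.89
Root (Player 1): max(-8, 5.67, -1.89) = 5.67

5.67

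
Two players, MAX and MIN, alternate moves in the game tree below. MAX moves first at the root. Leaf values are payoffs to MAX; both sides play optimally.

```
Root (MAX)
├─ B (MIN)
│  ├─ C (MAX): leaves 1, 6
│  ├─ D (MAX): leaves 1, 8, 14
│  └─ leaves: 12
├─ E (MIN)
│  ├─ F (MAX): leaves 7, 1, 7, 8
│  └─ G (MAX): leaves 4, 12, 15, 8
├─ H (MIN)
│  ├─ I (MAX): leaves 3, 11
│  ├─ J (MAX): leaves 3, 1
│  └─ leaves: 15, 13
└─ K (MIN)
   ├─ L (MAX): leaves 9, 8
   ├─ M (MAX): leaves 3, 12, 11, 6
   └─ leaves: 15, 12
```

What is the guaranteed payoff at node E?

8

F: max(7, 1, 7, 8) = 8
G: max(4, 12, 15, 8) = 15
E: min(8, 15) = 8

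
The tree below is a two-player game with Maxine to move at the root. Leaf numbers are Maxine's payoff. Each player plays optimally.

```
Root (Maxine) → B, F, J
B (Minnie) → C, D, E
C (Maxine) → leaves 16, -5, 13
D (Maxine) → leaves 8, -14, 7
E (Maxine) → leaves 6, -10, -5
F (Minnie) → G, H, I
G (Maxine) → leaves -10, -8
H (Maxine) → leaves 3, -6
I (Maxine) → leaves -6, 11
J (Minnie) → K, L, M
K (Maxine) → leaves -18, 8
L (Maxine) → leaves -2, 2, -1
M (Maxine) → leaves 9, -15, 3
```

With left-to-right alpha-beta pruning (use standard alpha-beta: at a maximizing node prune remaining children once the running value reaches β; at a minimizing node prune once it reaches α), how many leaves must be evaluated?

16

C [α=-∞,β=+∞]: v=16
D [α=-∞,β=16]: v=8
E [α=-∞,β=8]: v=6
B [α=-∞,β=+∞]: v=6
G [α=6,β=+∞]: v=-8
F [α=6,β=+∞]: v=-8 after child 1 ≤ α → α-cutoff, skip 2
K [α=6,β=+∞]: v=8
L [α=6,β=8]: v=2
J [α=6,β=+∞]: v=2 after child 2 ≤ α → α-cutoff, skip 1
Root [α=-∞,β=+∞]: v=6
Leaves evaluated: 16 of 23.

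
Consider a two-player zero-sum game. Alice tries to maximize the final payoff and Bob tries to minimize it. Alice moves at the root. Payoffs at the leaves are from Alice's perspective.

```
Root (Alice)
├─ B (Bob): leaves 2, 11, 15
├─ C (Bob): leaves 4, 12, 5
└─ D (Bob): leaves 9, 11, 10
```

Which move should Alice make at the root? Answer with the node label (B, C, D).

D

B (Bob): min(2, 11, 15) = 2
C (Bob): min(4, 12, 5) = 4
D (Bob): min(9, 11, 10) = 9
Root (Alice): max(2, 4, 9) = 9
Alice picks the child with the highest value: D (value 9).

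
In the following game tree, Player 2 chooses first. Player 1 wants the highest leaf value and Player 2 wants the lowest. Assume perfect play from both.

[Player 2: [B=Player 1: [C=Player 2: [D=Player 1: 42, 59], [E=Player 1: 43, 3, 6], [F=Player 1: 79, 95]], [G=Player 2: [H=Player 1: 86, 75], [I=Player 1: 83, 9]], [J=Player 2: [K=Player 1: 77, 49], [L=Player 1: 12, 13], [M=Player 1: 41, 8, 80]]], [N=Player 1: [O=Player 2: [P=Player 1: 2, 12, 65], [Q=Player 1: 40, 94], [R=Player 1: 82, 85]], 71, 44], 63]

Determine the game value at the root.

D (Player 1): max(42, 59) = 59
E (Player 1): max(43, 3, 6) = 43
F (Player 1): max(79, 95) = 95
C (Player 2): min(59, 43, 95) = 43
H (Player 1): max(86, 75) = 86
I (Player 1): max(83, 9) = 83
G (Player 2): min(86, 83) = 83
K (Player 1): max(77, 49) = 77
L (Player 1): max(12, 13) = 13
M (Player 1): max(41, 8, 80) = 80
J (Player 2): min(77, 13, 80) = 13
B (Player 1): max(43, 83, 13) = 83
P (Player 1): max(2, 12, 65) = 65
Q (Player 1): max(40, 94) = 94
R (Player 1): max(82, 85) = 85
O (Player 2): min(65, 94, 85) = 65
N (Player 1): max(65, 71, 44) = 71
Root (Player 2): min(83, 71, 63) = 63

63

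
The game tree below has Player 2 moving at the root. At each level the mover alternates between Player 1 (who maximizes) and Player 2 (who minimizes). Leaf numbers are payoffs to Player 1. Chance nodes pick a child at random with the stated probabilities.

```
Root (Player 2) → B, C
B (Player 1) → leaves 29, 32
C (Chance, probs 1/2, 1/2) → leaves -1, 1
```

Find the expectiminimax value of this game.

B (Player 1): max(29, 32) = 32
C (Chance): 1/2·-1 + 1/2·1 = 0
Root (Player 2): min(32, 0) = 0

0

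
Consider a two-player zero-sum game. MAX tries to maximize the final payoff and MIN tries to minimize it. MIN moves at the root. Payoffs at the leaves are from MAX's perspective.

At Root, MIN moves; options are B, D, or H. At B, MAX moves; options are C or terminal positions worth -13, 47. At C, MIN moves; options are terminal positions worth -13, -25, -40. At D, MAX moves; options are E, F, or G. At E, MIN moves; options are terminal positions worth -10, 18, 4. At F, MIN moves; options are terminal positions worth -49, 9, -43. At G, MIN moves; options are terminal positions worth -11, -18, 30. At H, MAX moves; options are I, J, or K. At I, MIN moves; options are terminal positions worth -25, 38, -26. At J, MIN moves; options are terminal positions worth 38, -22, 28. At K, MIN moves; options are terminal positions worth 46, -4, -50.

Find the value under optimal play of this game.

-22

C (MIN): min(-13, -25, -40) = -40
B (MAX): max(-40, -13, 47) = 47
E (MIN): min(-10, 18, 4) = -10
F (MIN): min(-49, 9, -43) = -49
G (MIN): min(-11, -18, 30) = -18
D (MAX): max(-10, -49, -18) = -10
I (MIN): min(-25, 38, -26) = -26
J (MIN): min(38, -22, 28) = -22
K (MIN): min(46, -4, -50) = -50
H (MAX): max(-26, -22, -50) = -22
Root (MIN): min(47, -10, -22) = -22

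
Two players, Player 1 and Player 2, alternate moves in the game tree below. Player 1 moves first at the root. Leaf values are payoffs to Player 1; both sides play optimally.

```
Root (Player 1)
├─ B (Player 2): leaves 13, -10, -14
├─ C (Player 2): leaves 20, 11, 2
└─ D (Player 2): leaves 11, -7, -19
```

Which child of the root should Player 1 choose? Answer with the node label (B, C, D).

B (Player 2): min(13, -10, -14) = -14
C (Player 2): min(20, 11, 2) = 2
D (Player 2): min(11, -7, -19) = -19
Root (Player 1): max(-14, 2, -19) = 2
Player 1 picks the child with the highest value: C (value 2).

C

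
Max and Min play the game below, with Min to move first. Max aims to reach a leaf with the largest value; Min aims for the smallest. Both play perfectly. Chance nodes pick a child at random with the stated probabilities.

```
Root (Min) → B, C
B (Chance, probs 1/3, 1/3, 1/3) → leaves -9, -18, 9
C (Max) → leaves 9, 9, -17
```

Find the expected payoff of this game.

-6

B (Chance): 1/3·-9 + 1/3·-18 + 1/3·9 = -6
C (Max): max(9, 9, -17) = 9
Root (Min): min(-6, 9) = -6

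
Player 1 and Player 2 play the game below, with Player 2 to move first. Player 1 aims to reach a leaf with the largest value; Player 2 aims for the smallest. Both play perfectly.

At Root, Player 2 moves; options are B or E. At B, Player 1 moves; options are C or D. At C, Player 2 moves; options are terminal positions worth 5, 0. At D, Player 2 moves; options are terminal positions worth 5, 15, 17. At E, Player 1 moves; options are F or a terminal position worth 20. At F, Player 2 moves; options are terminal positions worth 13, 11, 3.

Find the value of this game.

5

C (Player 2): min(5, 0) = 0
D (Player 2): min(5, 15, 17) = 5
B (Player 1): max(0, 5) = 5
F (Player 2): min(13, 11, 3) = 3
E (Player 1): max(3, 20) = 20
Root (Player 2): min(5, 20) = 5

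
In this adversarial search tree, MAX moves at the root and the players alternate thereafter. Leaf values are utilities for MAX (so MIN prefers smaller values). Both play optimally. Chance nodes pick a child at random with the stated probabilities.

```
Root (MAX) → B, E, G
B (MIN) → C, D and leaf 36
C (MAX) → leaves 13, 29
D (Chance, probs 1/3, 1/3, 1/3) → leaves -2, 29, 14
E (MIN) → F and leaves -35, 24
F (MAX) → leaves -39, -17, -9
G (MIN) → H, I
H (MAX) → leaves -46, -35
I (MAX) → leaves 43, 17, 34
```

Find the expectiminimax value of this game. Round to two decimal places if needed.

C (MAX): max(13, 29) = 29
D (Chance): 1/3·-2 + 1/3·29 + 1/3·14 = 13.67
B (MIN): min(29, 13.67, 36) = 13.67
F (MAX): max(-39, -17, -9) = -9
E (MIN): min(-9, -35, 24) = -35
H (MAX): max(-46, -35) = -35
I (MAX): max(43, 17, 34) = 43
G (MIN): min(-35, 43) = -35
Root (MAX): max(13.67, -35, -35) = 13.67

13.67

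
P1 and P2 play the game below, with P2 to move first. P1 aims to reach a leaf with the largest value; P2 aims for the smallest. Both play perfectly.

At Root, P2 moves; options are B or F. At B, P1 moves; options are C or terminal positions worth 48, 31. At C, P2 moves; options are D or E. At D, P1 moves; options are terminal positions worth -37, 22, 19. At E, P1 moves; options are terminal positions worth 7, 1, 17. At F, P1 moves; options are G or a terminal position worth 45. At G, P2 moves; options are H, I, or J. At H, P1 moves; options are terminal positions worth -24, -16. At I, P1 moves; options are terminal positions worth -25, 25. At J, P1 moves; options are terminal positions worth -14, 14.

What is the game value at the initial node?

D (P1): max(-37, 22, 19) = 22
E (P1): max(7, 1, 17) = 17
C (P2): min(22, 17) = 17
B (P1): max(17, 48, 31) = 48
H (P1): max(-24, -16) = -16
I (P1): max(-25, 25) = 25
J (P1): max(-14, 14) = 14
G (P2): min(-16, 25, 14) = -16
F (P1): max(-16, 45) = 45
Root (P2): min(48, 45) = 45

45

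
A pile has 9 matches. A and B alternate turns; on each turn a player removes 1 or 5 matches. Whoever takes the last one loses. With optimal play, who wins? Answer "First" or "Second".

Compute winning (W) and losing (L) positions by backward induction:
i:   0  1  2  3  4  5  6  7  8  9
     W  L  W  L  W  L  W  L  W  L
Position 9 is L, so the second player wins.

Second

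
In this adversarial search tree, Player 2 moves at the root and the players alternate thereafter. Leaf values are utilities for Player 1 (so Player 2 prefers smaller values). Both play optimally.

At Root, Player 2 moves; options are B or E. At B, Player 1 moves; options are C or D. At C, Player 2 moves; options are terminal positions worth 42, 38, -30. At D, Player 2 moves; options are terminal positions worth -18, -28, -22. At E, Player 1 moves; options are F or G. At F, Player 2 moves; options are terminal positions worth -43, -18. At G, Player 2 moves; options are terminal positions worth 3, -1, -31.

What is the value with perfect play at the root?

-31

C (Player 2): min(42, 38, -30) = -30
D (Player 2): min(-18, -28, -22) = -28
B (Player 1): max(-30, -28) = -28
F (Player 2): min(-43, -18) = -43
G (Player 2): min(3, -1, -31) = -31
E (Player 1): max(-43, -31) = -31
Root (Player 2): min(-28, -31) = -31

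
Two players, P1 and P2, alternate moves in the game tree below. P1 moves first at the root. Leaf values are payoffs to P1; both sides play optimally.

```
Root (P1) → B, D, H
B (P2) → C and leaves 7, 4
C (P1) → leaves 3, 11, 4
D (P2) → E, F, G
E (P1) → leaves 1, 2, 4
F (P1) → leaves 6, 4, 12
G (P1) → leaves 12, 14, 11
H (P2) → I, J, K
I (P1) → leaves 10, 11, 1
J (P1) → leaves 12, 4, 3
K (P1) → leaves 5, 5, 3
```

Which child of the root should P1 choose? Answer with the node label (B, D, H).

H

C (P1): max(3, 11, 4) = 11
B (P2): min(11, 7, 4) = 4
E (P1): max(1, 2, 4) = 4
F (P1): max(6, 4, 12) = 12
G (P1): max(12, 14, 11) = 14
D (P2): min(4, 12, 14) = 4
I (P1): max(10, 11, 1) = 11
J (P1): max(12, 4, 3) = 12
K (P1): max(5, 5, 3) = 5
H (P2): min(11, 12, 5) = 5
Root (P1): max(4, 4, 5) = 5
P1 picks the child with the highest value: H (value 5).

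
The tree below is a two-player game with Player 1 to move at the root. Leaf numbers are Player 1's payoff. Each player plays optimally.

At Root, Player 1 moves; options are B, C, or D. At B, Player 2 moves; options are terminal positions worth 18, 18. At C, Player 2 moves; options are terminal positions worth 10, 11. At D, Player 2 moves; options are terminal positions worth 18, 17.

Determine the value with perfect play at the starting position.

B (Player 2): min(18, 18) = 18
C (Player 2): min(10, 11) = 10
D (Player 2): min(18, 17) = 17
Root (Player 1): max(18, 10, 17) = 18

18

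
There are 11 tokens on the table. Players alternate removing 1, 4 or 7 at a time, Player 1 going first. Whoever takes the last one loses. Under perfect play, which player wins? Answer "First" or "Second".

Compute winning (W) and losing (L) positions by backward induction:
i:   0  1  2  3  4  5  6  7  8  9 10 11
     W  L  W  L  W  W  L  W  W  L  W  L
Position 11 is L, so the second player wins.

Second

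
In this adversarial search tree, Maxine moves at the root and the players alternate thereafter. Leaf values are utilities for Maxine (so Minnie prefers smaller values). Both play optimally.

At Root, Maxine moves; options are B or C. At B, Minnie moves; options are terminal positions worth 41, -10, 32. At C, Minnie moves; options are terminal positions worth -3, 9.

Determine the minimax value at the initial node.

B (Minnie): min(41, -10, 32) = -10
C (Minnie): min(-3, 9) = -3
Root (Maxine): max(-10, -3) = -3

-3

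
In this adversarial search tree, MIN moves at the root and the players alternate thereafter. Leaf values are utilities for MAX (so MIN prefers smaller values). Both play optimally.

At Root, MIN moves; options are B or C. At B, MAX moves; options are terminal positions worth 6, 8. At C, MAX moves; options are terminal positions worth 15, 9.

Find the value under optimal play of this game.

B (MAX): max(6, 8) = 8
C (MAX): max(15, 9) = 15
Root (MIN): min(8, 15) = 8

8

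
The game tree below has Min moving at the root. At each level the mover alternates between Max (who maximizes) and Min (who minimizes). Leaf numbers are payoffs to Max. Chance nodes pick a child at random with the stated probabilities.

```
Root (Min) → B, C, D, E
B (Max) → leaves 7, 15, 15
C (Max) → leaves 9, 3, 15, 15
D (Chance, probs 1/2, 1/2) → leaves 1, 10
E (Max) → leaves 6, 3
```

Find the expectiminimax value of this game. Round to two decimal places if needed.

B (Max): max(7, 15, 15) = 15
C (Max): max(9, 3, 15, 15) = 15
D (Chance): 1/2·1 + 1/2·10 = 5.5
E (Max): max(6, 3) = 6
Root (Min): min(15, 15, 5.5, 6) = 5.5

5.5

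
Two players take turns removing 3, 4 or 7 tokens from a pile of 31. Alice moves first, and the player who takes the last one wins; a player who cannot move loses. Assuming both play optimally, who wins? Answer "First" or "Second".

Second

Mark each pile size as W (mover wins) or L (mover loses):
i:   0  1  2  3  4  5  6  7  8  9 10 11 12 13 14 15 16 17 18 19 20 21 22 23 24 25 26 27 28 29 30 31
     L  L  L  W  W  W  W  W  W  W  L  L  L  W  W  W  W  W  W  W  L  L  L  W  W  W  W  W  W  W  L  L
Position 31 is L, so the second player wins.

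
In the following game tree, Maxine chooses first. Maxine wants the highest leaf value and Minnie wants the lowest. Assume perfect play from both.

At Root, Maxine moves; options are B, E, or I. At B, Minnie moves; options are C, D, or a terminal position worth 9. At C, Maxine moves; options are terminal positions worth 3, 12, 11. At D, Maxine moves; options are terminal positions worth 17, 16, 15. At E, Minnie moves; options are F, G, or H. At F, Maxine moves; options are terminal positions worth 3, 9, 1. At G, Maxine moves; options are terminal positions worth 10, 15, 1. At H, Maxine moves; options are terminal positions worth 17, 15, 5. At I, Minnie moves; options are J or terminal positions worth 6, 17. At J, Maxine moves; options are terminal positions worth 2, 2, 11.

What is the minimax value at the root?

9

C (Maxine): max(3, 12, 11) = 12
D (Maxine): max(17, 16, 15) = 17
B (Minnie): min(12, 17, 9) = 9
F (Maxine): max(3, 9, 1) = 9
G (Maxine): max(10, 15, 1) = 15
H (Maxine): max(17, 15, 5) = 17
E (Minnie): min(9, 15, 17) = 9
J (Maxine): max(2, 2, 11) = 11
I (Minnie): min(11, 6, 17) = 6
Root (Maxine): max(9, 9, 6) = 9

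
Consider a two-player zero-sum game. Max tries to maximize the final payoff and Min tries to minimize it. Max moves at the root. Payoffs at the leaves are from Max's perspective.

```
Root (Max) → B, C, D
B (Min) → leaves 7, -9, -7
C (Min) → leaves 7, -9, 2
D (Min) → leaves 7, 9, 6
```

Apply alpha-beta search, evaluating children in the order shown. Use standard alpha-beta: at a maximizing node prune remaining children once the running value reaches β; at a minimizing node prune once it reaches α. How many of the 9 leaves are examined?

8

B [α=-∞,β=+∞]: v=-9
C [α=-9,β=+∞]: v=-9 after child 2 ≤ α → α-cutoff, skip 1
D [α=-9,β=+∞]: v=6
Root [α=-∞,β=+∞]: v=6
Leaves evaluated: 8 of 9.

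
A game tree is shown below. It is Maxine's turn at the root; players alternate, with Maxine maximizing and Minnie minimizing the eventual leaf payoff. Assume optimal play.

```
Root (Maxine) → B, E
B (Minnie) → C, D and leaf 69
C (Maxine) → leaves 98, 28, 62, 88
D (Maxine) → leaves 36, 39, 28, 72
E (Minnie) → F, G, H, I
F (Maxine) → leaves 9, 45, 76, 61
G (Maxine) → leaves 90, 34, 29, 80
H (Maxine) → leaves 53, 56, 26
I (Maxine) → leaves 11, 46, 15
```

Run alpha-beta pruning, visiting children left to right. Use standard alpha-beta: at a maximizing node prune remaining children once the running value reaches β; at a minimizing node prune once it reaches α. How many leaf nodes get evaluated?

C [α=-∞,β=+∞]: v=98
D [α=-∞,β=98]: v=72
B [α=-∞,β=+∞]: v=69
F [α=69,β=+∞]: v=76
G [α=69,β=76]: v=90 after child 1 ≥ β → β-cutoff, skip 3
H [α=69,β=76]: v=56
E [α=69,β=+∞]: v=56 after child 3 ≤ α → α-cutoff, skip 1
Root [α=-∞,β=+∞]: v=69
Leaves evaluated: 17 of 23.

17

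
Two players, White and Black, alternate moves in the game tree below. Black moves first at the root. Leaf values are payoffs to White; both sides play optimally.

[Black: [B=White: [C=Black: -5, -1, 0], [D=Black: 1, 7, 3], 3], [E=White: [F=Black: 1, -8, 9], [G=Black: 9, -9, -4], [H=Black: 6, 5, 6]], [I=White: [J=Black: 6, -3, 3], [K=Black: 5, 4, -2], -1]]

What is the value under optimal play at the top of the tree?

-1

C (Black): min(-5, -1, 0) = -5
D (Black): min(1, 7, 3) = 1
B (White): max(-5, 1, 3) = 3
F (Black): min(1, -8, 9) = -8
G (Black): min(9, -9, -4) = -9
H (Black): min(6, 5, 6) = 5
E (White): max(-8, -9, 5) = 5
J (Black): min(6, -3, 3) = -3
K (Black): min(5, 4, -2) = -2
I (White): max(-3, -2, -1) = -1
Root (Black): min(3, 5, -1) = -1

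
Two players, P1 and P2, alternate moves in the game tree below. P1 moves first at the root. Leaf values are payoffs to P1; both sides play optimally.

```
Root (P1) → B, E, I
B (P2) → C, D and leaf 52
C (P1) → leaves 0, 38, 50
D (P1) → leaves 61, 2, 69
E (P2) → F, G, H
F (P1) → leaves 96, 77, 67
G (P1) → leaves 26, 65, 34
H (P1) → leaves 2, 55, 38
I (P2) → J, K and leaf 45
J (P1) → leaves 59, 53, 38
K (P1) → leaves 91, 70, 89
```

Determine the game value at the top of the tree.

C (P1): max(0, 38, 50) = 50
D (P1): max(61, 2, 69) = 69
B (P2): min(50, 69, 52) = 50
F (P1): max(96, 77, 67) = 96
G (P1): max(26, 65, 34) = 65
H (P1): max(2, 55, 38) = 55
E (P2): min(96, 65, 55) = 55
J (P1): max(59, 53, 38) = 59
K (P1): max(91, 70, 89) = 91
I (P2): min(59, 91, 45) = 45
Root (P1): max(50, 55, 45) = 55

55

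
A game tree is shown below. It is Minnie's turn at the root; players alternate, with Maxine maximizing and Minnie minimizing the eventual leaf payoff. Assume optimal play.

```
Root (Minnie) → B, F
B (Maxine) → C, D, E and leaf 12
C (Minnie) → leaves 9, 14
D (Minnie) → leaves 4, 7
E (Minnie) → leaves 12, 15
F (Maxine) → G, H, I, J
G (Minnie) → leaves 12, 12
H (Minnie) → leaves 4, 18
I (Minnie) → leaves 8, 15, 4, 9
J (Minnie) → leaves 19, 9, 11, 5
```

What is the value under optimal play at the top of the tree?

12

C (Minnie): min(9, 14) = 9
D (Minnie): min(4, 7) = 4
E (Minnie): min(12, 15) = 12
B (Maxine): max(9, 4, 12, 12) = 12
G (Minnie): min(12, 12) = 12
H (Minnie): min(4, 18) = 4
I (Minnie): min(8, 15, 4, 9) = 4
J (Minnie): min(19, 9, 11, 5) = 5
F (Maxine): max(12, 4, 4, 5) = 12
Root (Minnie): min(12, 12) = 12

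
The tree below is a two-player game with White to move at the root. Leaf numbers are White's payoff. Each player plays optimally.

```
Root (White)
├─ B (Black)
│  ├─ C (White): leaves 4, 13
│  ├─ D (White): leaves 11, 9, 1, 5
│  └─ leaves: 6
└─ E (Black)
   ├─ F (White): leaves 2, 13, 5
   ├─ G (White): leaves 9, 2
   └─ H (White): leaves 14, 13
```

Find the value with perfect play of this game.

C (White): max(4, 13) = 13
D (White): max(11, 9, 1, 5) = 11
B (Black): min(13, 11, 6) = 6
F (White): max(2, 13, 5) = 13
G (White): max(9, 2) = 9
H (White): max(14, 13) = 14
E (Black): min(13, 9, 14) = 9
Root (White): max(6, 9) = 9

9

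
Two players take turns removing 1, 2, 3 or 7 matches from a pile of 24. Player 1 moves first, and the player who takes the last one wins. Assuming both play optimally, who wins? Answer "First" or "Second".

W/L table (W = player to move can force a win):
i:   0  1  2  3  4  5  6  7  8  9 10 11 12 13 14 15 16 17 18 19 20 21 22 23 24
     L  W  W  W  L  W  W  W  L  W  W  W  L  W  W  W  L  W  W  W  L  W  W  W  L
Position 24 is L, so the second player wins.

Second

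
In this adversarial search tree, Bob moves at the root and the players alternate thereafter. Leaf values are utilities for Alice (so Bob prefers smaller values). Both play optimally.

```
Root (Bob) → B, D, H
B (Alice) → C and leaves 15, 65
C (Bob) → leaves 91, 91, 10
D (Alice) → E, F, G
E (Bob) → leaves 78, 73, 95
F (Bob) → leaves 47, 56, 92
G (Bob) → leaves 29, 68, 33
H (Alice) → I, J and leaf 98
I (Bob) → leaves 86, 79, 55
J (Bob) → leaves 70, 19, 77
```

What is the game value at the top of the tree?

C (Bob): min(91, 91, 10) = 10
B (Alice): max(10, 15, 65) = 65
E (Bob): min(78, 73, 95) = 73
F (Bob): min(47, 56, 92) = 47
G (Bob): min(29, 68, 33) = 29
D (Alice): max(73, 47, 29) = 73
I (Bob): min(86, 79, 55) = 55
J (Bob): min(70, 19, 77) = 19
H (Alice): max(55, 19, 98) = 98
Root (Bob): min(65, 73, 98) = 65

65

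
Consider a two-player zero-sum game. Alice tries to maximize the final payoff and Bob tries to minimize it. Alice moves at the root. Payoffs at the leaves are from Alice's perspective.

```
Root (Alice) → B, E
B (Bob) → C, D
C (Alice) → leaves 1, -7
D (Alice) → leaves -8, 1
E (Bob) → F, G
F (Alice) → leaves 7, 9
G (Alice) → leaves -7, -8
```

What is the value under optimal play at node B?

C: max(1, -7) = 1
D: max(-8, 1) = 1
B: min(1, 1) = 1

1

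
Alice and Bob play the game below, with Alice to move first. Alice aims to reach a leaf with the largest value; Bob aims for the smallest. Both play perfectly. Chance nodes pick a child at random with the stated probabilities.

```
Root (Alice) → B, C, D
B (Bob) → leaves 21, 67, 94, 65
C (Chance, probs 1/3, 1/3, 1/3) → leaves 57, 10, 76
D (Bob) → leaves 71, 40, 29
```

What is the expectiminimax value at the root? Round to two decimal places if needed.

B (Bob): min(21, 67, 94, 65) = 21
C (Chance): 1/3·57 + 1/3·10 + 1/3·76 = 47.67
D (Bob): min(71, 40, 29) = 29
Root (Alice): max(21, 47.67, 29) = 47.67

47.67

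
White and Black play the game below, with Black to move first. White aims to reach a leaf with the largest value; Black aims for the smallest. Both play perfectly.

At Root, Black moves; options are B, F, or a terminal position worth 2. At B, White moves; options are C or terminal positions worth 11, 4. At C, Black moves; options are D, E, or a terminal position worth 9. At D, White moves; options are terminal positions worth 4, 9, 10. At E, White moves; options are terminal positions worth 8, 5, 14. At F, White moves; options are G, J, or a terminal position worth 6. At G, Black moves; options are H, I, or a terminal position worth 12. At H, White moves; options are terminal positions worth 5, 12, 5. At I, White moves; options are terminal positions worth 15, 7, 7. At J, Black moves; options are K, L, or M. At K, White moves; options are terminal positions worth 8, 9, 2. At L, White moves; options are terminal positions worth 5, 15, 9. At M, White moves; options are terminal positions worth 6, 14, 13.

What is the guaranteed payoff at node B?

D: max(4, 9, 10) = 10
E: max(8, 5, 14) = 14
C: min(10, 14, 9) = 9
B: max(9, 11, 4) = 11

11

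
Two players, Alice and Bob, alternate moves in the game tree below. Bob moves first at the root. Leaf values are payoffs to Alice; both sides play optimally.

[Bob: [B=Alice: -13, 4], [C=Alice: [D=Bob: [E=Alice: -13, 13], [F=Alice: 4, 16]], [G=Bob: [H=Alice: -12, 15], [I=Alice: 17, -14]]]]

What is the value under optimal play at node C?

E: max(-13, 13) = 13
F: max(4, 16) = 16
D: min(13, 16) = 13
H: max(-12, 15) = 15
I: max(17, -14) = 17
G: min(15, 17) = 15
C: max(13, 15) = 15

15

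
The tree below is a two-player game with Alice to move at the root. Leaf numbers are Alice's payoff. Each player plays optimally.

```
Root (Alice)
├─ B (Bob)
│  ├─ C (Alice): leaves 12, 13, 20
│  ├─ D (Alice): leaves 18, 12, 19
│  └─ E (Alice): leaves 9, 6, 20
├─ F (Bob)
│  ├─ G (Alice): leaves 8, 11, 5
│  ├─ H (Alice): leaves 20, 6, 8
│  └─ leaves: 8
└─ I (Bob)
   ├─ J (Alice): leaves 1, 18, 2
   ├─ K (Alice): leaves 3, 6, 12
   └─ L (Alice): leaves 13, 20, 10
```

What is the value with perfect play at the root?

C (Alice): max(12, 13, 20) = 20
D (Alice): max(18, 12, 19) = 19
E (Alice): max(9, 6, 20) = 20
B (Bob): min(20, 19, 20) = 19
G (Alice): max(8, 11, 5) = 11
H (Alice): max(20, 6, 8) = 20
F (Bob): min(11, 20, 8) = 8
J (Alice): max(1, 18, 2) = 18
K (Alice): max(3, 6, 12) = 12
L (Alice): max(13, 20, 10) = 20
I (Bob): min(18, 12, 20) = 12
Root (Alice): max(19, 8, 12) = 19

19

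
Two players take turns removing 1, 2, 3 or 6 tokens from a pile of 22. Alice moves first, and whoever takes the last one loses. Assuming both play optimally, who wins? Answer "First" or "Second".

First

Mark each pile size as W (mover wins) or L (mover loses):
i:   0  1  2  3  4  5  6  7  8  9 10 11 12 13 14 15 16 17 18 19 20 21 22
     W  L  W  W  W  L  W  W  W  L  W  W  W  L  W  W  W  L  W  W  W  L  W
Position 22 is W, so the first player wins.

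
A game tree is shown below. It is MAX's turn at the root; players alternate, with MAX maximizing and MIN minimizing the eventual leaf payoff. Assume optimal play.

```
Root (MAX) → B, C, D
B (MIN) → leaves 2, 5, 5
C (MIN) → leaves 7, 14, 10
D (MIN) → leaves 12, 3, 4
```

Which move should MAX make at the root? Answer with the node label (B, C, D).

B (MIN): min(2, 5, 5) = 2
C (MIN): min(7, 14, 10) = 7
D (MIN): min(12, 3, 4) = 3
Root (MAX): max(2, 7, 3) = 7
MAX picks the child with the highest value: C (value 7).

C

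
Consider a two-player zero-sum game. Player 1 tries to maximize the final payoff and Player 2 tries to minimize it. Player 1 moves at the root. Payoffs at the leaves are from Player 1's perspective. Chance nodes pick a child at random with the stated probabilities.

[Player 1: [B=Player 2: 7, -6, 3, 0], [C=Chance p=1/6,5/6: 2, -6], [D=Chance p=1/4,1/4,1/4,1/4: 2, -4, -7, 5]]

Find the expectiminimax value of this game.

-1

B (Player 2): min(7, -6, 3, 0) = -6
C (Chance): 1/6·2 + 5/6·-6 = -4.67
D (Chance): 1/4·2 + 1/4·-4 + 1/4·-7 + 1/4·5 = -1
Root (Player 1): max(-6, -4.67, -1) = -1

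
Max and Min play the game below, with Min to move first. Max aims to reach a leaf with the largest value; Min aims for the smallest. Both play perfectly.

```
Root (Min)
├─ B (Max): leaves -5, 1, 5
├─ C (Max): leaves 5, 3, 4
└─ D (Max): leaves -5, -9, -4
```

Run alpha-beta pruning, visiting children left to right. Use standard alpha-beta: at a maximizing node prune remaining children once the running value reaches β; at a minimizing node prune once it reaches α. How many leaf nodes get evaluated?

B [α=-∞,β=+∞]: v=5
C [α=-∞,β=5]: v=5 after child 1 ≥ β → β-cutoff, skip 2
D [α=-∞,β=5]: v=-4
Root [α=-∞,β=+∞]: v=-4
Leaves evaluated: 7 of 9.

7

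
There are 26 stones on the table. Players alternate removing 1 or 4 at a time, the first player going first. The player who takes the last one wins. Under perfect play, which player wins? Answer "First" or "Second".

First

Positions where the player to move wins (W) vs loses (L):
i:   0  1  2  3  4  5  6  7  8  9 10 11 12 13 14 15 16 17 18 19 20 21 22 23 24 25 26
     L  W  L  W  W  L  W  L  W  W  L  W  L  W  W  L  W  L  W  W  L  W  L  W  W  L  W
Position 26 is W, so the first player wins.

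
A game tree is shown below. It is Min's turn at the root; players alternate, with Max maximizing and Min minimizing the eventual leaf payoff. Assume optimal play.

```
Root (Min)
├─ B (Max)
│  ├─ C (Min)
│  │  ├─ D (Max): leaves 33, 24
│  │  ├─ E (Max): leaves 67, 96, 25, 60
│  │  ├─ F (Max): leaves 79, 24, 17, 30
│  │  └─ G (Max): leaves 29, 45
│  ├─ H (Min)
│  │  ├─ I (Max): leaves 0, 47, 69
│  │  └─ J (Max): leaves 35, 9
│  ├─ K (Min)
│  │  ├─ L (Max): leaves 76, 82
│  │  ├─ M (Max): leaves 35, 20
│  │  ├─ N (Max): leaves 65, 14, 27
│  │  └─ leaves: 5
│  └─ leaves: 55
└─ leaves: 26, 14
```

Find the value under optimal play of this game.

D (Max): max(33, 24) = 33
E (Max): max(67, 96, 25, 60) = 96
F (Max): max(79, 24, 17, 30) = 79
G (Max): max(29, 45) = 45
C (Min): min(33, 96, 79, 45) = 33
I (Max): max(0, 47, 69) = 69
J (Max): max(35, 9) = 35
H (Min): min(69, 35) = 35
L (Max): max(76, 82) = 82
M (Max): max(35, 20) = 35
N (Max): max(65, 14, 27) = 65
K (Min): min(82, 35, 65, 5) = 5
B (Max): max(33, 35, 5, 55) = 55
Root (Min): min(55, 26, 14) = 14

14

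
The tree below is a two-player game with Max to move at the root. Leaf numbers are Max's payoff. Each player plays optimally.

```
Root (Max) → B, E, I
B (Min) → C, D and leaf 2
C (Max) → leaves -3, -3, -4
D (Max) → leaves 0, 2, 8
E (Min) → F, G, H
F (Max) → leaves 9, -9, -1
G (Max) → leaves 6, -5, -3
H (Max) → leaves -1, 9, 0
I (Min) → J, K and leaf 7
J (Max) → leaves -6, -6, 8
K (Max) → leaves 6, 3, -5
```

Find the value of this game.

6

C (Max): max(-3, -3, -4) = -3
D (Max): max(0, 2, 8) = 8
B (Min): min(-3, 8, 2) = -3
F (Max): max(9, -9, -1) = 9
G (Max): max(6, -5, -3) = 6
H (Max): max(-1, 9, 0) = 9
E (Min): min(9, 6, 9) = 6
J (Max): max(-6, -6, 8) = 8
K (Max): max(6, 3, -5) = 6
I (Min): min(8, 6, 7) = 6
Root (Max): max(-3, 6, 6) = 6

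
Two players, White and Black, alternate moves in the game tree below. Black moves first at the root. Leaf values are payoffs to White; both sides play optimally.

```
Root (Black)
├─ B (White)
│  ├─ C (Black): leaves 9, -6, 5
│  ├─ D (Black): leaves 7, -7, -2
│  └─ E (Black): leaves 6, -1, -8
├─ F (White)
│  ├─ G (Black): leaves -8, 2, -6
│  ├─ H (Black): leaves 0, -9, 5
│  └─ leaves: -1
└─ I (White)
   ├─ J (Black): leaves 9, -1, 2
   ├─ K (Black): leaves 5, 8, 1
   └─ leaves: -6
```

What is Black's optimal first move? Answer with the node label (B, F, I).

B

C (Black): min(9, -6, 5) = -6
D (Black): min(7, -7, -2) = -7
E (Black): min(6, -1, -8) = -8
B (White): max(-6, -7, -8) = -6
G (Black): min(-8, 2, -6) = -8
H (Black): min(0, -9, 5) = -9
F (White): max(-8, -9, -1) = -1
J (Black): min(9, -1, 2) = -1
K (Black): min(5, 8, 1) = 1
I (White): max(-1, 1, -6) = 1
Root (Black): min(-6, -1, 1) = -6
Black picks the child with the lowest value: B (value -6).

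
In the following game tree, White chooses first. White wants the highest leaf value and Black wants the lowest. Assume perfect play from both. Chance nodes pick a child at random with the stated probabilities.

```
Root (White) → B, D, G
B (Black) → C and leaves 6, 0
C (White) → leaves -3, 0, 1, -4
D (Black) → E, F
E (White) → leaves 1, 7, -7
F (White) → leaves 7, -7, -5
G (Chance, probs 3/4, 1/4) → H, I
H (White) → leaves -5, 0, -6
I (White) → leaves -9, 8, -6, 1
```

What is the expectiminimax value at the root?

C (White): max(-3, 0, 1, -4) = 1
B (Black): min(1, 6, 0) = 0
E (White): max(1, 7, -7) = 7
F (White): max(7, -7, -5) = 7
D (Black): min(7, 7) = 7
H (White): max(-5, 0, -6) = 0
I (White): max(-9, 8, -6, 1) = 8
G (Chance): 3/4·0 + 1/4·8 = 2
Root (White): max(0, 7, 2) = 7

7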